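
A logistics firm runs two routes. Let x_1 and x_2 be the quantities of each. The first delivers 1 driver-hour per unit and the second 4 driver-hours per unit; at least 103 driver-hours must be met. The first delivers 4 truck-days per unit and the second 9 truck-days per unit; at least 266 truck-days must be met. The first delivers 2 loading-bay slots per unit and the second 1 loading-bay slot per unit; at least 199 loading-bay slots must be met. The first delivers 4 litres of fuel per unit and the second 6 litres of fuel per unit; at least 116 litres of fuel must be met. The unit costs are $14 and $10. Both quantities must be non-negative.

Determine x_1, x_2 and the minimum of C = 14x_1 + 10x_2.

The feasible region is unbounded (it extends along (0, 1), (1, 0)), but C strictly increases along every unbounded feasible direction, so there is no improving ray and the minimum is attained at a vertex.

At the optimal vertex, x_1 + 4x_2 = 103 and 2x_1 + x_2 = 199.
Solving simultaneously gives x_1 = 99, x_2 = 1.

x_1 = 99, x_2 = 1, minimum C = 1396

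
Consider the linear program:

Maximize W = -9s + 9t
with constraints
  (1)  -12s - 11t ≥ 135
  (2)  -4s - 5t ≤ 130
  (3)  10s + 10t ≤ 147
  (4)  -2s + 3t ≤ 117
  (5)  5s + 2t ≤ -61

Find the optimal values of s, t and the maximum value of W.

Extreme points and W = -9s + 9t:
  (-846/29, 567/29) → W = 12717/29
  (-401/31, 57/31) → W = 4122/31
  (-975/22, 104/11) → W = 10647/22
  (-45/17, -406/17) → W = -3249/17

At the optimal vertex, -4s - 5t = 130 and -2s + 3t = 117.
Solving simultaneously gives s = -975/22, t = 104/11.

s = -975/22, t = 104/11, maximum W = 10647/22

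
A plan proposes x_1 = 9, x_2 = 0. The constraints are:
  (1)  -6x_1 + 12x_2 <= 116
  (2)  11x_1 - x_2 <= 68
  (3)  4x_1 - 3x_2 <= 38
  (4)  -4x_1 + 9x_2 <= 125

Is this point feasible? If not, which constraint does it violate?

not feasible — violates (2)

Constraint (2): 11x_1 - x_2 = 99, which is not ≤ 68. All other constraints are satisfied.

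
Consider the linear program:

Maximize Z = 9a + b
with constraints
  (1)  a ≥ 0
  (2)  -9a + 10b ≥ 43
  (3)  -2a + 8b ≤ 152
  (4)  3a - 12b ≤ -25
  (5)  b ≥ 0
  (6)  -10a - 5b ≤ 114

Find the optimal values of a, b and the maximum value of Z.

a = 294/13, b = 641/26, maximum Z = 5933/26

Feasible corners and Z = 9a + b:
  (0, 43/10) → Z = 43/10
  (0, 19) → Z = 19
  (294/13, 641/26) → Z = 5933/26

The optimum lies where -9a + 10b = 43 and -2a + 8b = 152.
Solving simultaneously gives a = 294/13, b = 641/26.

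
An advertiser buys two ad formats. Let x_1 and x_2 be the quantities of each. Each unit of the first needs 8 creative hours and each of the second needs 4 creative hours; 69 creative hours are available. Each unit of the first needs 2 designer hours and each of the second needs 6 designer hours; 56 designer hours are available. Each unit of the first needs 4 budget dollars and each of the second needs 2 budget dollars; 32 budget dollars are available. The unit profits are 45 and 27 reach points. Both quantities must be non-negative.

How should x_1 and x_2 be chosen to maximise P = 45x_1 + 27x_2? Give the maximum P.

Extreme points and P = 45x_1 + 27x_2:
  (0, 0) → P = 0
  (0, 28/3) → P = 252
  (8, 0) → P = 360
  (4, 8) → P = 396

The binding constraints are 2x_1 + 6x_2 = 56 and 4x_1 + 2x_2 = 32.
Solving simultaneously gives x_1 = 4, x_2 = 8.

x_1 = 4, x_2 = 8, maximum P = 396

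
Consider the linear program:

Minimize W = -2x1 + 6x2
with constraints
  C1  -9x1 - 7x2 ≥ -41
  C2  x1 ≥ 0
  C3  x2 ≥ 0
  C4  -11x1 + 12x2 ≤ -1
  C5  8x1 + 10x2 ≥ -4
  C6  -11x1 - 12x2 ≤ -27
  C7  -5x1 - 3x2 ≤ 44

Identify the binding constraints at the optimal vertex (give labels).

Feasible corners and W = -2x1 + 6x2:
  (41/9, 0) → W = -82/9
  (499/185, 442/185) → W = 1654/185
  (27/11, 0) → W = -54/11
  (14/11, 13/12) → W = 87/22

The minimum is at (41/9, 0). Substituting into each constraint, equality holds for C1 and C3; the remaining constraints have slack.

C1 and C3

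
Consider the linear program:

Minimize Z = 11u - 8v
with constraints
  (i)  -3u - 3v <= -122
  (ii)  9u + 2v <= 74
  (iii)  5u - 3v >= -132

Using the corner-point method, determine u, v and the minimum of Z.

u = -42/37, v = 1558/37, minimum Z = -12926/37

Feasible corners and Z = 11u - 8v:
  (-22/21, 292/7) → Z = -7250/21
  (-5/4, 503/12) → Z = -4189/12
  (-42/37, 1558/37) → Z = -12926/37

At the optimal vertex, 9u + 2v = 74 and 5u - 3v = -132.
Solving simultaneously gives u = -42/37, v = 1558/37.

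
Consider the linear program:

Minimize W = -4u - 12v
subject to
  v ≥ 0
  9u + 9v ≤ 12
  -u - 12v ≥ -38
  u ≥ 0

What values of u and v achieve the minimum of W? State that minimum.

u = 0, v = 4/3, minimum W = -16

Extreme points and W = -4u - 12v:
  (4/3, 0) → W = -16/3
  (0, 0) → W = 0
  (0, 4/3) → W = -16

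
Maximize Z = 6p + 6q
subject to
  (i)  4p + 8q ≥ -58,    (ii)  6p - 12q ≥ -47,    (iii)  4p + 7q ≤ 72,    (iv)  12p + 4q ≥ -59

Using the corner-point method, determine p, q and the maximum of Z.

Feasible corners and Z = 6p + 6q:
  (491/2, -130) → Z = 693
  (-3, -23/4) → Z = -105/2
  (107/18, 62/9) → Z = 77
  (-16/3, 5/4) → Z = -49/2

At the optimal vertex, 4p + 8q = -58 and 4p + 7q = 72.
Solving simultaneously gives p = 491/2, q = -130.

p = 491/2, q = -130, maximum Z = 693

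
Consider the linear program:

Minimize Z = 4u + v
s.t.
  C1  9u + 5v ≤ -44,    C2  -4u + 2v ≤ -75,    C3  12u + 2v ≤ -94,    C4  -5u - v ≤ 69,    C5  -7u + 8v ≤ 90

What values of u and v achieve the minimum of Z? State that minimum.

Vertices and Z = 4u + v:
  (-19/16, -319/8) → Z = -357/8
  (-9/2, -93/2) → Z = -129/2
  (22, -179) → Z = -91

u = 22, v = -179, minimum Z = -91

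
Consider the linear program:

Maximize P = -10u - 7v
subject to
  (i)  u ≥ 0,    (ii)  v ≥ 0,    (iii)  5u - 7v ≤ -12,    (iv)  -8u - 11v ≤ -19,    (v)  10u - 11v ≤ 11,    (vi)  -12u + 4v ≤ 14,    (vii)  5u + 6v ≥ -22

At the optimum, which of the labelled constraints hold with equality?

Feasible corners and P = -10u - 7v:
  (0, 19/11) → P = -133/11
  (0, 7/2) → P = -49/2
  (1/111, 191/111) → P = -449/37
  (209/15, 35/3) → P = -221
The feasible region is unbounded (it extends along (11, 10), (1, 3)), but P strictly decreases along every unbounded feasible direction, so there is no improving ray and the maximum is attained at a vertex.

The maximum is at (0, 19/11). Substituting into each constraint, equality holds for (i) and (iv); the remaining constraints have slack.

(i) and (iv)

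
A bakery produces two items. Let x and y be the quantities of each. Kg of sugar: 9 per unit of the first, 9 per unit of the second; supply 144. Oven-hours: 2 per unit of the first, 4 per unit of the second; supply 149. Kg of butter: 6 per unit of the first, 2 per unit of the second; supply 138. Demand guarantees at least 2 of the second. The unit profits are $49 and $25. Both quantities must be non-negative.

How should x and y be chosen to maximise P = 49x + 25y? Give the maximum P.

x = 14, y = 2, maximum P = 736

Feasible corners and P = 49x + 25y:
  (0, 16) → P = 400
  (0, 2) → P = 50
  (14, 2) → P = 736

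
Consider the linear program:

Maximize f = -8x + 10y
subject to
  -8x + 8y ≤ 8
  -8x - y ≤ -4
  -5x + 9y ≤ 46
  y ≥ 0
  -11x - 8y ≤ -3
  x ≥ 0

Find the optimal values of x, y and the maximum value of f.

x = 37/4, y = 41/4, maximum f = 57/2

Extreme points and f = -8x + 10y:
  (1/3, 4/3) → f = 32/3
  (37/4, 41/4) → f = 57/2
  (1/2, 0) → f = -4
The feasible region is unbounded (it extends along (9, 5), (1, 0)), but f strictly decreases along every unbounded feasible direction, so there is no improving ray and the maximum is attained at a vertex.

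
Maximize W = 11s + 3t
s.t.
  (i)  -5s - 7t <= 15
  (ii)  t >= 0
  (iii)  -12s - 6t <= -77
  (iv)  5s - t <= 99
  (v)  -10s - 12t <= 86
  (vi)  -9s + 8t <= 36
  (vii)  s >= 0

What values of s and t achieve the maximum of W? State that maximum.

s = 828/31, t = 1071/31, maximum W = 12321/31

The optimum lies where 5s - t = 99 and -9s + 8t = 36.
Solving simultaneously gives s = 828/31, t = 1071/31.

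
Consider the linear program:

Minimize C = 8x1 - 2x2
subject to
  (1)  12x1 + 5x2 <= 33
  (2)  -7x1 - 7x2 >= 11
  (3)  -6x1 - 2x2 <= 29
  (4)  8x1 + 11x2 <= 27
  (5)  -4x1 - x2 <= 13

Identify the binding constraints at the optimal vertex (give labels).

(2) and (5)

Extreme points and C = 8x1 - 2x2:
  (286/49, -363/49) → C = 3014/49
  (-80/21, 47/21) → C = -734/21
  (3/2, -19) → C = 50
The feasible region is unbounded (it extends along (5, -12), (1, -3)), but C strictly increases along every unbounded feasible direction, so there is no improving ray and the minimum is attained at a vertex.

The minimum is at (-80/21, 47/21). Substituting into each constraint, equality holds for (2) and (5); the remaining constraints have slack.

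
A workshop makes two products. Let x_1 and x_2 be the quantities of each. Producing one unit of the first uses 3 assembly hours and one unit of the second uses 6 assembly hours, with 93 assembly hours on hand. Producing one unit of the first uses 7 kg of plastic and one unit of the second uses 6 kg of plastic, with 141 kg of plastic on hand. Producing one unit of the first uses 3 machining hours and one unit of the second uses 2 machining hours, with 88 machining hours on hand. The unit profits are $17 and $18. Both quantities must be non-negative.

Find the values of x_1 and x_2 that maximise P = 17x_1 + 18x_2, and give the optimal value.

Corner points and P = 17x_1 + 18x_2:
  (0, 0) → P = 0
  (0, 31/2) → P = 279
  (141/7, 0) → P = 2397/7
  (12, 19/2) → P = 375

The binding constraints are 3x_1 + 6x_2 = 93 and 7x_1 + 6x_2 = 141.
Solving simultaneously gives x_1 = 12, x_2 = 19/2.

x_1 = 12, x_2 = 19/2, maximum P = 375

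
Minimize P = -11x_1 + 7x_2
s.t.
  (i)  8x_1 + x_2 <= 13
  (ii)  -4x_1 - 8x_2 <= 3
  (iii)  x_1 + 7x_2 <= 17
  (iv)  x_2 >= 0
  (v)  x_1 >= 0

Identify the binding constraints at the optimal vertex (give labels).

(i) and (iv)

Feasible corners and P = -11x_1 + 7x_2:
  (74/55, 123/55) → P = 47/55
  (13/8, 0) → P = -143/8
  (0, 17/7) → P = 17
  (0, 0) → P = 0

The minimum is at (13/8, 0). Substituting into each constraint, equality holds for (i) and (iv); the remaining constraints have slack.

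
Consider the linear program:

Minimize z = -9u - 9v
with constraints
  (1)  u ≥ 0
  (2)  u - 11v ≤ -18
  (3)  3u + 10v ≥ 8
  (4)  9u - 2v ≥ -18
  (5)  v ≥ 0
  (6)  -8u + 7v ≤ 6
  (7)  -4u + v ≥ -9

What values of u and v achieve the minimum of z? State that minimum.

Vertices and z = -9u - 9v:
  (20/27, 46/27) → z = -22
  (117/43, 81/43) → z = -1782/43
  (69/20, 24/5) → z = -297/4

u = 69/20, v = 24/5, minimum z = -297/4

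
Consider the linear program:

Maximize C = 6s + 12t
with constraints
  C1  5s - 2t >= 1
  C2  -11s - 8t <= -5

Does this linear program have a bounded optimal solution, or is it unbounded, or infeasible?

unbounded

From the feasible point (9/31, 7/31), moving in the direction (2, 5) keeps every constraint satisfied while C increases without bound.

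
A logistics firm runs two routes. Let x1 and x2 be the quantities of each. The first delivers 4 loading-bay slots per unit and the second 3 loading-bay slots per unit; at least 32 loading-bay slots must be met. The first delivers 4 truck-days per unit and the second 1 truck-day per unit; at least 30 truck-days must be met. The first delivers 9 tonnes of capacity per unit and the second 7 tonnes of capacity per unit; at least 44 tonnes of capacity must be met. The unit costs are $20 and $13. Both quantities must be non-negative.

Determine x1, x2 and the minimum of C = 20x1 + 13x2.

x1 = 29/4, x2 = 1, minimum C = 158

Feasible corners and C = 20x1 + 13x2:
  (0, 30) → C = 390
  (8, 0) → C = 160
  (29/4, 1) → C = 158
The feasible region is unbounded (it extends along (0, 1), (1, 0)), but C strictly increases along every unbounded feasible direction, so there is no improving ray and the minimum is attained at a vertex.

The binding constraints are 4x1 + 3x2 = 32 and 4x1 + x2 = 30.
Solving simultaneously gives x1 = 29/4, x2 = 1.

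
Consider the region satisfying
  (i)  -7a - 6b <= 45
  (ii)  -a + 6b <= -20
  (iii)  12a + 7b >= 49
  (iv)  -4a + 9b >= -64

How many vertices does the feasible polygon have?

Of the 6 pairwise boundary intersections, those satisfying every inequality are:
  (434/79, -191/79)
  (68/5, -16/15)
  (889/136, -143/34)

3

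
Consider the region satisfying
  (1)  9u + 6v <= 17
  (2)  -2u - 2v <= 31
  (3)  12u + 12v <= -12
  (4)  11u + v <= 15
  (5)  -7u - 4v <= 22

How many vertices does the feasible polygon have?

3

Pairwise boundary intersections that survive every other constraint:
  (8/5, -13/5)
  (-6, 5)
  (82/37, -347/37)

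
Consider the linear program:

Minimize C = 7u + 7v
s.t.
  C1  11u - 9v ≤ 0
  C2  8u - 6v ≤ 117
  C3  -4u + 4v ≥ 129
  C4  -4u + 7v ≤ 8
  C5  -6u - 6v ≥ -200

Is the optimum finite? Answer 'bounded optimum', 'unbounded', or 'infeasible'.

unbounded

From the feasible point (-871/12, -121/3), moving in the direction (-4, -4) keeps every constraint satisfied while C decreases without bound.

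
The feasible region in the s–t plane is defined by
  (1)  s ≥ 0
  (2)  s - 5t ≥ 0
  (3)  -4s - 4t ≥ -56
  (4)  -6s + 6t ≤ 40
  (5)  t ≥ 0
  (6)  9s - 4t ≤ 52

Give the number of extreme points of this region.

3

Of the 15 pairwise boundary intersections, those satisfying every inequality are:
  (0, 0)
  (260/41, 52/41)
  (52/9, 0)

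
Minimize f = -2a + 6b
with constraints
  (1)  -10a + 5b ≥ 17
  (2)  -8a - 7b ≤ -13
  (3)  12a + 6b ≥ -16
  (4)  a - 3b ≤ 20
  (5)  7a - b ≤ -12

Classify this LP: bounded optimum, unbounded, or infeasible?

bounded optimum

Corner points and f = -2a + 6b:
  (-95/18, 71/9) → f = 521/9
  (-71/57, 187/57) → f = 1264/57
The feasible region has finitely many vertices and no improving ray; the minimum is 1264/57 at (-71/57, 187/57).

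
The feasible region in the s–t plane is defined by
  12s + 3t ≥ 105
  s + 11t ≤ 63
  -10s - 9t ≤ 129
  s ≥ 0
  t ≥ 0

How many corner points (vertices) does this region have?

3

Intersecting each pair of boundary lines and keeping only the points that satisfy every inequality leaves:
  (322/43, 217/43)
  (35/4, 0)
  (63, 0)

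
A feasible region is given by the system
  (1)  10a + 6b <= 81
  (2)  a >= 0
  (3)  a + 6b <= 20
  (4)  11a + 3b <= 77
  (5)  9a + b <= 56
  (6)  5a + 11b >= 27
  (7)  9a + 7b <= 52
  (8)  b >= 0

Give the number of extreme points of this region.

Intersecting each pair of boundary lines and keeping only the points that satisfy every inequality leaves:
  (0, 10/3)
  (0, 27/11)
  (172/47, 128/47)
  (27/5, 0)
  (52/9, 0)

5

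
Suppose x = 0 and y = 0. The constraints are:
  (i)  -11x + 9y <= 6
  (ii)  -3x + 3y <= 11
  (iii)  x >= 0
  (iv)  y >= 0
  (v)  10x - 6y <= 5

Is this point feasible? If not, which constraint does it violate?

feasible

(i): 0 ≤ 6 ✓
(ii): 0 ≤ 11 ✓
(iii): 0 ≥ 0 ✓
(iv): 0 ≥ 0 ✓
(v): 0 ≤ 5 ✓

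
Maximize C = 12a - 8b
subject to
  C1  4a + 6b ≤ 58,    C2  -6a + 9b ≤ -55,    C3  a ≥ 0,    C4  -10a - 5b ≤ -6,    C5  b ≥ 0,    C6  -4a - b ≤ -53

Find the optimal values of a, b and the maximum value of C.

a = 29/2, b = 0, maximum C = 174

The binding constraints are 4a + 6b = 58 and b = 0.
Solving simultaneously gives a = 29/2, b = 0.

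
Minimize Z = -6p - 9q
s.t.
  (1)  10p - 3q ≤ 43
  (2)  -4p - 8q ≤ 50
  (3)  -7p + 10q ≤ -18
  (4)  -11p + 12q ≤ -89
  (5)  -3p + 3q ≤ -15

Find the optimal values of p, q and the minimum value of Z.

p = 83/29, q = -139/29, minimum Z = 753/29

Feasible corners and Z = -6p - 9q:
  (97/46, -168/23) → Z = 1221/23
  (83/29, -139/29) → Z = 753/29
  (14/17, -453/68) → Z = 3741/68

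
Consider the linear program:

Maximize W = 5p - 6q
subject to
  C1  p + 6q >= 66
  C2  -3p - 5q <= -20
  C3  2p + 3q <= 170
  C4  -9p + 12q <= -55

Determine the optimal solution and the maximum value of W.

p = 274/3, q = -38/9, maximum W = 482

Feasible corners and W = 5p - 6q:
  (274/3, -38/9) → W = 482
  (17, 49/6) → W = 36
  (735/17, 1420/51) → W = 835/17

At the optimal vertex, p + 6q = 66 and 2p + 3q = 170.
Solving simultaneously gives p = 274/3, q = -38/9.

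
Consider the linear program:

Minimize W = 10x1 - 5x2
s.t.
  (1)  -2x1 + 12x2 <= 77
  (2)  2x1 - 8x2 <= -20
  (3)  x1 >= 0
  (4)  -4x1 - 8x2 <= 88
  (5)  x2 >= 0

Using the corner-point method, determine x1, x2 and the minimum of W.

x1 = 0, x2 = 77/12, minimum W = -385/12

Corner points and W = 10x1 - 5x2:
  (47, 57/4) → W = 1595/4
  (0, 77/12) → W = -385/12
  (0, 5/2) → W = -25/2

At the optimal vertex, -2x1 + 12x2 = 77 and x1 = 0.
Solving simultaneously gives x1 = 0, x2 = 77/12.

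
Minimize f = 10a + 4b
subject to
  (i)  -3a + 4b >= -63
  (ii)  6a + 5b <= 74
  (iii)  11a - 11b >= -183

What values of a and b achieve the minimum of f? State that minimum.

a = -1425/11, b = -1242/11, minimum f = -19218/11

Extreme points and f = 10a + 4b:
  (47/3, -4) → f = 422/3
  (-1425/11, -1242/11) → f = -19218/11
  (-101/121, 1912/121) → f = 6638/121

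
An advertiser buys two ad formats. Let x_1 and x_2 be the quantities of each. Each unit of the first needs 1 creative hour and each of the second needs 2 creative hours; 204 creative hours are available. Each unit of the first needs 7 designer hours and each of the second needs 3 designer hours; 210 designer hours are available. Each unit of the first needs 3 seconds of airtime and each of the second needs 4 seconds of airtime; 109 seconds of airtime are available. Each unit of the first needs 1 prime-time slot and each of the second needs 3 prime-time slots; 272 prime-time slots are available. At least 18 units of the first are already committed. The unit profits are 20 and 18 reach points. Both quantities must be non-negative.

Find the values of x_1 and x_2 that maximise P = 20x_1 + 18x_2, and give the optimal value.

Corner points and P = 20x_1 + 18x_2:
  (30, 0) → P = 600
  (18, 0) → P = 360
  (27, 7) → P = 666
  (18, 55/4) → P = 1215/2

x_1 = 27, x_2 = 7, maximum P = 666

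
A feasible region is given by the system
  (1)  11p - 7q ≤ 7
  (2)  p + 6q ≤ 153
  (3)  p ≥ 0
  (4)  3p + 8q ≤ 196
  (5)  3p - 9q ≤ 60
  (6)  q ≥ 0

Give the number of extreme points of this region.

Of the 15 pairwise boundary intersections, those satisfying every inequality are:
  (1428/109, 2135/109)
  (7/11, 0)
  (0, 49/2)
  (0, 0)

4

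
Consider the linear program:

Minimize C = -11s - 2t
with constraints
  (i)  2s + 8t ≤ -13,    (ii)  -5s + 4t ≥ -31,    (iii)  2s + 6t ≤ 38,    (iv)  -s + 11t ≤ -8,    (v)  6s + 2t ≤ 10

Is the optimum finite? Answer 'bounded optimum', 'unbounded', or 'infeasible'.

Vertices and C = -11s - 2t:
  (-79/30, -29/30) → C = 309/10
  (53/22, -49/22) → C = -485/22
  (3, -4) → C = -25
The feasible region has finitely many vertices and no improving ray; the minimum is -25 at (3, -4).

bounded optimum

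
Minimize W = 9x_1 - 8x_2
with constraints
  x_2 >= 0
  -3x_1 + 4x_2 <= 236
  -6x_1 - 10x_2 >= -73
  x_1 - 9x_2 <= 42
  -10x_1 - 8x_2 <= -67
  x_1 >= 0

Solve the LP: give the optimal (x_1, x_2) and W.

x_1 = 43/26, x_2 = 82/13, minimum W = -925/26

At the optimal vertex, -6x_1 - 10x_2 = -73 and -10x_1 - 8x_2 = -67.
Solving simultaneously gives x_1 = 43/26, x_2 = 82/13.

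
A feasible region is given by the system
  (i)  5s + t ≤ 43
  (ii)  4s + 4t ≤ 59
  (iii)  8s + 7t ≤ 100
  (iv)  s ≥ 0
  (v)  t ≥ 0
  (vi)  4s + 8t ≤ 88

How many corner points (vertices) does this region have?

5

Pairwise boundary intersections that survive every other constraint:
  (67/9, 52/9)
  (43/5, 0)
  (46/9, 76/9)
  (0, 0)
  (0, 11)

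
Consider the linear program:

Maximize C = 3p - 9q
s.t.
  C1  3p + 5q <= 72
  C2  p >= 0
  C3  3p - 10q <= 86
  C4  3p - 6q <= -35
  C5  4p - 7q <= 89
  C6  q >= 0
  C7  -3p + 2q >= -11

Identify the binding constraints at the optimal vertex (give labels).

Corner points and C = 3p - 9q:
  (0, 72/5) → C = -648/5
  (257/33, 107/11) → C = -706/11
  (0, 35/6) → C = -105/2

The maximum is at (0, 35/6). Substituting into each constraint, equality holds for C2 and C4; the remaining constraints have slack.

C2 and C4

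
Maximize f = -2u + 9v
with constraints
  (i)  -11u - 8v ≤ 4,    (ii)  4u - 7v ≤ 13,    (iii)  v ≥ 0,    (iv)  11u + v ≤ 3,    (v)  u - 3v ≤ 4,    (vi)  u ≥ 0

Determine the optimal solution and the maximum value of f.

u = 0, v = 3, maximum f = 27

Corner points and f = -2u + 9v:
  (3/11, 0) → f = -6/11
  (0, 0) → f = 0
  (0, 3) → f = 27

The binding constraints are 11u + v = 3 and u = 0.
Solving simultaneously gives u = 0, v = 3.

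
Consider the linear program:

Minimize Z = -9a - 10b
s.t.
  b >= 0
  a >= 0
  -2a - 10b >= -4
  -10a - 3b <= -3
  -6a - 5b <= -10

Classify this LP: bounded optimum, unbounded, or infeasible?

bounded optimum

Feasible corners and Z = -9a - 10b:
  (2, 0) → Z = -18
  (5/3, 0) → Z = -15
  (8/5, 2/25) → Z = -76/5
The feasible region has finitely many vertices and no improving ray; the minimum is -18 at (2, 0).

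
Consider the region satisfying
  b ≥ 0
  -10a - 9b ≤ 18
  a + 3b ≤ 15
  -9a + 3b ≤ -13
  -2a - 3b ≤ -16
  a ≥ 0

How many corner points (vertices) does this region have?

The feasible vertices (each the meet of two boundaries and inside every other half-plane) are:
  (15, 0)
  (8, 0)
  (14/5, 61/15)
  (29/11, 118/33)

4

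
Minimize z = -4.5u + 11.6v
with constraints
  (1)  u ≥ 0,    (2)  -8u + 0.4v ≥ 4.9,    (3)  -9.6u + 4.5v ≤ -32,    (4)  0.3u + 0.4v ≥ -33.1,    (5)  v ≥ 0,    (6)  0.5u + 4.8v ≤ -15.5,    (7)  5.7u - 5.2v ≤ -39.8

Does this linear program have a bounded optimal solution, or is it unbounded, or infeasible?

infeasible

The boundaries 0.5u + 4.8v = -15.5 and 5.7u - 5.2v = -39.8 meet at (-6791/749, -6845/2996), but that point violates u ≥ 0. Every candidate vertex is excluded by some other constraint, so the feasible region is empty.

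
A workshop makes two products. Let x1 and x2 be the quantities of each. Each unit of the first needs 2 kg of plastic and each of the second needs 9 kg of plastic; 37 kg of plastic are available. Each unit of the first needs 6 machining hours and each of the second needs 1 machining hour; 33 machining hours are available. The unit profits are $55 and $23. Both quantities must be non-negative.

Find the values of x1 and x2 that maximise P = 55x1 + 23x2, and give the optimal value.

x1 = 5, x2 = 3, maximum P = 344

Feasible corners and P = 55x1 + 23x2:
  (0, 0) → P = 0
  (0, 37/9) → P = 851/9
  (11/2, 0) → P = 605/2
  (5, 3) → P = 344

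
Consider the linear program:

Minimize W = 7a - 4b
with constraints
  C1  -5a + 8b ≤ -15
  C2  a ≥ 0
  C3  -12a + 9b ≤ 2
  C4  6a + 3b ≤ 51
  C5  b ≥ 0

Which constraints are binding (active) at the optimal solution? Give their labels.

C1 and C5

Extreme points and W = 7a - 4b:
  (151/21, 55/21) → W = 279/7
  (3, 0) → W = 21
  (17/2, 0) → W = 119/2

The minimum is at (3, 0). Substituting into each constraint, equality holds for C1 and C5; the remaining constraints have slack.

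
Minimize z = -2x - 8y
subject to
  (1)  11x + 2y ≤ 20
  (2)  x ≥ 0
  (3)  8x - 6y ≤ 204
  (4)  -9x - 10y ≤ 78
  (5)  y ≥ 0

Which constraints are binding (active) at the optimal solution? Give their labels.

Corner points and z = -2x - 8y:
  (0, 10) → z = -80
  (20/11, 0) → z = -40/11
  (0, 0) → z = 0

The minimum is at (0, 10). Substituting into each constraint, equality holds for (1) and (2); the remaining constraints have slack.

(1) and (2)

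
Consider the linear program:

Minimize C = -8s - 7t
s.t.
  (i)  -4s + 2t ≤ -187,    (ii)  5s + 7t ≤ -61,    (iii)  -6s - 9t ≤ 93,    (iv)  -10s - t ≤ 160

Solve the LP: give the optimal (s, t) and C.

Vertices and C = -8s - 7t:
  (1187/38, -1179/38) → C = -1243/38
  (499/16, -249/8) → C = -253/8
  (34, -33) → C = -41

The binding constraints are 5s + 7t = -61 and -6s - 9t = 93.
Solving simultaneously gives s = 34, t = -33.

s = 34, t = -33, minimum C = -41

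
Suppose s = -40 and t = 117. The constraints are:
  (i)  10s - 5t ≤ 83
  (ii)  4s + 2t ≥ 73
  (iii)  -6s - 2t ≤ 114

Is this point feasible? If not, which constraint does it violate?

feasible

(i): -985 ≤ 83 ✓
(ii): 74 ≥ 73 ✓
(iii): 6 ≤ 114 ✓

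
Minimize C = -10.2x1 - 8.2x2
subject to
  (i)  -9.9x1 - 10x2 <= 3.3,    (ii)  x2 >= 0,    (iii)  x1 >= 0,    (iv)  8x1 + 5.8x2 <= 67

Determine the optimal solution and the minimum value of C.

x1 = 0, x2 = 335/29, minimum C = -2747/29

The optimum lies where x1 = 0 and 8x1 + 5.8x2 = 67.
Solving simultaneously gives x1 = 0, x2 = 335/29.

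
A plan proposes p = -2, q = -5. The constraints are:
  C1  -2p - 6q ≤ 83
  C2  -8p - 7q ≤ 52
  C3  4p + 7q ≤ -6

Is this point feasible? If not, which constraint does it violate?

feasible

C1: 34 ≤ 83 ✓
C2: 51 ≤ 52 ✓
C3: -43 ≤ -6 ✓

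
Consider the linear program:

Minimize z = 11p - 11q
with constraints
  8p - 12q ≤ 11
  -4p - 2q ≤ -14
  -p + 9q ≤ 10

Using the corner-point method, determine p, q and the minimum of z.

p = 53/19, q = 27/19, minimum z = 286/19

Extreme points and z = 11p - 11q:
  (95/32, 17/16) → z = 671/32
  (73/20, 91/60) → z = 352/15
  (53/19, 27/19) → z = 286/19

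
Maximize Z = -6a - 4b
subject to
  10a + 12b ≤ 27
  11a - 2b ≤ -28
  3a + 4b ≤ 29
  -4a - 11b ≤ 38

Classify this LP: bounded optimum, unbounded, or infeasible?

From the feasible point (-141/76, 577/152), moving in the direction (-11, 4) keeps every constraint satisfied while Z increases without bound.

unbounded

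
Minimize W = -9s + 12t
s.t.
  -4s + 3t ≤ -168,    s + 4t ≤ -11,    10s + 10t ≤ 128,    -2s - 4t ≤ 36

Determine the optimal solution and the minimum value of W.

Corner points and W = -9s + 12t:
  (1032/35, -584/35) → W = -2328/5
  (282/11, -240/11) → W = -5418/11
  (218/5, -154/5) → W = -762

s = 218/5, t = -154/5, minimum W = -762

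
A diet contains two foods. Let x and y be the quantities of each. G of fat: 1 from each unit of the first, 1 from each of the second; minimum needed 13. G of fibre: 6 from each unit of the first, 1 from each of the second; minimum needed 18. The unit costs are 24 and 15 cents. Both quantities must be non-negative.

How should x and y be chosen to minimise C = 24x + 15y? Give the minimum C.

x = 1, y = 12, minimum C = 204

Extreme points and C = 24x + 15y:
  (0, 18) → C = 270
  (13, 0) → C = 312
  (1, 12) → C = 204
The feasible region is unbounded (it extends along (0, 1), (1, 0)), but C strictly increases along every unbounded feasible direction, so there is no improving ray and the minimum is attained at a vertex.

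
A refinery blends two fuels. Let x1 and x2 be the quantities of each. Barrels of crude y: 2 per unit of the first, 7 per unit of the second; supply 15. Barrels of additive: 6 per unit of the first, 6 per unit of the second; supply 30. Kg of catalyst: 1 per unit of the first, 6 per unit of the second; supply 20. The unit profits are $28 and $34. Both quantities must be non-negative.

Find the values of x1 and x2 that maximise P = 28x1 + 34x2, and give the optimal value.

Extreme points and P = 28x1 + 34x2:
  (0, 0) → P = 0
  (0, 15/7) → P = 510/7
  (5, 0) → P = 140
  (4, 1) → P = 146

x1 = 4, x2 = 1, maximum P = 146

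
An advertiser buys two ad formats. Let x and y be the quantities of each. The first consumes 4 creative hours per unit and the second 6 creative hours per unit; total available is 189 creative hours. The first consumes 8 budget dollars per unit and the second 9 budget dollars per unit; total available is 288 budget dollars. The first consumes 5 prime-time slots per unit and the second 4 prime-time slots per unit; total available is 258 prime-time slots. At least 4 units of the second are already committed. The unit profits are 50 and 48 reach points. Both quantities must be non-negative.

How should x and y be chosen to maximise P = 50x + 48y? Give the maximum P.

x = 63/2, y = 4, maximum P = 1767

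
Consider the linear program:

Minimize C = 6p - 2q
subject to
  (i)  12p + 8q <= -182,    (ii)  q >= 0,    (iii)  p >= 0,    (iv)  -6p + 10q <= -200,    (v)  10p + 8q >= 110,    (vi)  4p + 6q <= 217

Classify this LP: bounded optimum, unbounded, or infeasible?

The boundaries q = 0 and -6p + 10q = -200 meet at (100/3, 0), but that point violates 12p + 8q ≤ -182. Every candidate vertex is excluded by some other constraint, so the feasible region is empty.

infeasible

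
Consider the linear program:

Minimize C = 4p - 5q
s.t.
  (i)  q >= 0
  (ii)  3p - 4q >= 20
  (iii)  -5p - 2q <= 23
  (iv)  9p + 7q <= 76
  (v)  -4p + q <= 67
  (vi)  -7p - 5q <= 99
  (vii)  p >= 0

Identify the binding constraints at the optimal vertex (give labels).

Feasible corners and C = 4p - 5q:
  (20/3, 0) → C = 80/3
  (76/9, 0) → C = 304/9
  (148/19, 16/19) → C = 512/19

The minimum is at (20/3, 0). Substituting into each constraint, equality holds for (i) and (ii); the remaining constraints have slack.

(i) and (ii)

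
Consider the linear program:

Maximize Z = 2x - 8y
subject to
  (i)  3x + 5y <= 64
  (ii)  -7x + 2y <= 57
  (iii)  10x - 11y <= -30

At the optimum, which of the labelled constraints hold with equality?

(ii) and (iii)

Corner points and Z = 2x - 8y:
  (-157/41, 619/41) → Z = -5266/41
  (554/83, 730/83) → Z = -4732/83
  (-189/19, -120/19) → Z = 582/19

The maximum is at (-189/19, -120/19). Substituting into each constraint, equality holds for (ii) and (iii); the remaining constraints have slack.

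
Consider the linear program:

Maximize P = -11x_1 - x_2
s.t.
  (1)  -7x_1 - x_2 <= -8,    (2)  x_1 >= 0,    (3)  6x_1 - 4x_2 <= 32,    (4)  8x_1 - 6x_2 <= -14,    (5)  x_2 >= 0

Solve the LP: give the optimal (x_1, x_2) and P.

Extreme points and P = -11x_1 - x_2:
  (0, 8) → P = -8
  (17/25, 81/25) → P = -268/25
  (62, 85) → P = -767
The feasible region is unbounded (it extends along (0, 1), (2, 3)), but P strictly decreases along every unbounded feasible direction, so there is no improving ray and the maximum is attained at a vertex.

The binding constraints are -7x_1 - x_2 = -8 and x_1 = 0.
Solving simultaneously gives x_1 = 0, x_2 = 8.

x_1 = 0, x_2 = 8, maximum P = -8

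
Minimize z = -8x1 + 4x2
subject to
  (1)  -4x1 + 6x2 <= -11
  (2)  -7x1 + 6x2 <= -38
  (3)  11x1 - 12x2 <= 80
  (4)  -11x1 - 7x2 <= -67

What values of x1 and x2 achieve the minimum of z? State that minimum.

x1 = 58/3, x2 = 199/18, minimum z = -994/9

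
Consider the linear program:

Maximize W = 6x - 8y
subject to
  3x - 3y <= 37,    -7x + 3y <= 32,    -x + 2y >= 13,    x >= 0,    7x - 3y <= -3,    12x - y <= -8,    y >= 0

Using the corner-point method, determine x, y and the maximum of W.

x = 0, y = 8, maximum W = -64

Extreme points and W = 6x - 8y:
  (0, 32/3) → W = -256/3
  (8/29, 328/29) → W = -2576/29
  (0, 8) → W = -64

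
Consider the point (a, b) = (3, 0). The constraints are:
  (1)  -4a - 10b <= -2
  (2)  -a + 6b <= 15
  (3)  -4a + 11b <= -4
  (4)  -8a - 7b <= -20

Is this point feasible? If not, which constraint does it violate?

feasible

(1): -12 ≤ -2 ✓
(2): -3 ≤ 15 ✓
(3): -12 ≤ -4 ✓
(4): -24 ≤ -20 ✓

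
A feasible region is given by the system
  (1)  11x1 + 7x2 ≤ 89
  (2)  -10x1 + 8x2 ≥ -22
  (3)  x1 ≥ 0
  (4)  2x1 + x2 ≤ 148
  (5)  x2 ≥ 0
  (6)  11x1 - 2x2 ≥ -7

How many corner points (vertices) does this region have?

5

Intersecting each pair of boundary lines and keeping only the points that satisfy every inequality leaves:
  (433/79, 324/79)
  (43/33, 32/3)
  (11/5, 0)
  (0, 0)
  (0, 7/2)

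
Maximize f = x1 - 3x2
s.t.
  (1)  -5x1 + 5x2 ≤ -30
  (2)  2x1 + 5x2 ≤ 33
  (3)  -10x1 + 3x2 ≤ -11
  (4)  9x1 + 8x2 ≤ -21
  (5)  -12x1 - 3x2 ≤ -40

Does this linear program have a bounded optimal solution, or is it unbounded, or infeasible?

From the feasible point (383/69, -204/23), moving in the direction (3, -12) keeps every constraint satisfied while f increases without bound.

unbounded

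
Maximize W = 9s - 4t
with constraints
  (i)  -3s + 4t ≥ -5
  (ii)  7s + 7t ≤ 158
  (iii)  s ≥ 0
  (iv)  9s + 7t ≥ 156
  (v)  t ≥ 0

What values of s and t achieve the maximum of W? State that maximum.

s = 667/49, t = 439/49, maximum W = 4247/49

Extreme points and W = 9s - 4t:
  (667/49, 439/49) → W = 4247/49
  (659/57, 141/19) → W = 1413/19
  (0, 158/7) → W = -632/7
  (0, 156/7) → W = -624/7

At the optimal vertex, -3s + 4t = -5 and 7s + 7t = 158.
Solving simultaneously gives s = 667/49, t = 439/49.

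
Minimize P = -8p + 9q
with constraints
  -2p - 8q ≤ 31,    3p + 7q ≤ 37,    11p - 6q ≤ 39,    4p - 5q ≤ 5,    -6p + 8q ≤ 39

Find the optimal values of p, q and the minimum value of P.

p = 220/43, q = 133/43, minimum P = -563/43

Vertices and P = -8p + 9q:
  (-115/42, -67/21) → P = -143/21
  (-35/4, -27/16) → P = 877/16
  (220/43, 133/43) → P = -563/43
  (23/66, 113/22) → P = 2867/66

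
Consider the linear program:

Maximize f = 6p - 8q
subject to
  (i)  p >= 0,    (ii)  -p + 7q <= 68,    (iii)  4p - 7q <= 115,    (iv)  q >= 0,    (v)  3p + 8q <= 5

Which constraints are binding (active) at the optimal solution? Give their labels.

Extreme points and f = 6p - 8q:
  (0, 0) → f = 0
  (0, 5/8) → f = -5
  (5/3, 0) → f = 10

The maximum is at (5/3, 0). Substituting into each constraint, equality holds for (iv) and (v); the remaining constraints have slack.

(iv) and (v)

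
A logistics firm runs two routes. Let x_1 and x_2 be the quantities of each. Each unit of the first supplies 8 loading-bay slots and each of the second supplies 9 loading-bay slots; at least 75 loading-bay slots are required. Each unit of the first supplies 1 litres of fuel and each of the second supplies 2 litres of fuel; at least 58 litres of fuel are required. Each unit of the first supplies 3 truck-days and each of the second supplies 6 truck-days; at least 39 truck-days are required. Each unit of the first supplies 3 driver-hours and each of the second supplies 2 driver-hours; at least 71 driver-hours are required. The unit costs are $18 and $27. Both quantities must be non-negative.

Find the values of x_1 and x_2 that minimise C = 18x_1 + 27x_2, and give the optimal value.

Vertices and C = 18x_1 + 27x_2:
  (0, 71/2) → C = 1917/2
  (58, 0) → C = 1044
  (13/2, 103/4) → C = 3249/4
The feasible region is unbounded (it extends along (0, 1), (1, 0)), but C strictly increases along every unbounded feasible direction, so there is no improving ray and the minimum is attained at a vertex.

x_1 = 13/2, x_2 = 103/4, minimum C = 3249/4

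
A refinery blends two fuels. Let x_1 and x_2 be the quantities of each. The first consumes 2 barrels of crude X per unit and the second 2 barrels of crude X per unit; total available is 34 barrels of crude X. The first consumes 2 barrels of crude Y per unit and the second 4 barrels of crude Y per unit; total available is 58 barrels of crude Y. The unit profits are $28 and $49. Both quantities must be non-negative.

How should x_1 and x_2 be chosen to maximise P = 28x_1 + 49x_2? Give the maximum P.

x_1 = 5, x_2 = 12, maximum P = 728

Vertices and P = 28x_1 + 49x_2:
  (0, 0) → P = 0
  (0, 29/2) → P = 1421/2
  (17, 0) → P = 476
  (5, 12) → P = 728

At the optimal vertex, 2x_1 + 2x_2 = 34 and 2x_1 + 4x_2 = 58.
Solving simultaneously gives x_1 = 5, x_2 = 12.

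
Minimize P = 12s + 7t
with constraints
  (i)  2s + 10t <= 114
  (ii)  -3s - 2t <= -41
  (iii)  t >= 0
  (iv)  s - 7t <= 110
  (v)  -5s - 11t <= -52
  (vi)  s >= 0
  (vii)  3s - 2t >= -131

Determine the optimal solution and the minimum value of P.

Extreme points and P = 12s + 7t:
  (7, 10) → P = 154
  (57, 0) → P = 684
  (41/3, 0) → P = 164

At the optimal vertex, 2s + 10t = 114 and -3s - 2t = -41.
Solving simultaneously gives s = 7, t = 10.

s = 7, t = 10, minimum P = 154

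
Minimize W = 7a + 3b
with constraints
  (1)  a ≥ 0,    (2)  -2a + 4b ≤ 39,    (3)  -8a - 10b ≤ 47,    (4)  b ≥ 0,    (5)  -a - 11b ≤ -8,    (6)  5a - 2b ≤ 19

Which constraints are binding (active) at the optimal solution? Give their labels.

(1) and (5)

Extreme points and W = 7a + 3b:
  (0, 39/4) → W = 117/4
  (0, 8/11) → W = 24/11
  (77/8, 233/16) → W = 1777/16
  (75/19, 7/19) → W = 546/19

The minimum is at (0, 8/11). Substituting into each constraint, equality holds for (1) and (5); the remaining constraints have slack.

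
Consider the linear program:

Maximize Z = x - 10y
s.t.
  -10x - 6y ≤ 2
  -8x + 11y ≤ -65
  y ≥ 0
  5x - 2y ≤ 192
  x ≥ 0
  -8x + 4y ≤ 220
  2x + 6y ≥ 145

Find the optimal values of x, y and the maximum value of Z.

x = 721/17, y = 341/34, maximum Z = -984/17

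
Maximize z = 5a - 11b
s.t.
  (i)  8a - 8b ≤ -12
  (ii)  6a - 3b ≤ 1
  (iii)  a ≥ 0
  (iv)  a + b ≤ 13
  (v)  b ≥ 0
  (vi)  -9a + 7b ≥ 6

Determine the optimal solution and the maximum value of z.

a = 0, b = 3/2, maximum z = -33/2

Extreme points and z = 5a - 11b:
  (11/6, 10/3) → z = -55/2
  (0, 3/2) → z = -33/2
  (40/9, 77/9) → z = -647/9
  (0, 13) → z = -143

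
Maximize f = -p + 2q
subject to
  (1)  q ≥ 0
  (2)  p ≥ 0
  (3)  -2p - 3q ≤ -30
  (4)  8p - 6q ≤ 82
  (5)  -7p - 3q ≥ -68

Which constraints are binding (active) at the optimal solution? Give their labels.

(2) and (5)

Corner points and f = -p + 2q:
  (0, 10) → f = 20
  (0, 68/3) → f = 136/3
  (38/5, 74/15) → f = 34/15

The maximum is at (0, 68/3). Substituting into each constraint, equality holds for (2) and (5); the remaining constraints have slack.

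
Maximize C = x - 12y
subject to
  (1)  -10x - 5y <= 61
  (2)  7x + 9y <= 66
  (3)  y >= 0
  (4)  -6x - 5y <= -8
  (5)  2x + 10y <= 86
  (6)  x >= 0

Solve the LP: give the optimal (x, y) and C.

x = 66/7, y = 0, maximum C = 66/7

At the optimal vertex, 7x + 9y = 66 and y = 0.
Solving simultaneously gives x = 66/7, y = 0.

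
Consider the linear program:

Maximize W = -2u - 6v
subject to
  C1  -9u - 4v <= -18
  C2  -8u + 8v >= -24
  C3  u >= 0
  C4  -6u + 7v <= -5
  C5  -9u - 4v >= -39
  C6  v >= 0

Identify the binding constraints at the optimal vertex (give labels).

C1 and C6

Feasible corners and W = -2u - 6v:
  (146/87, 21/29) → W = -670/87
  (2, 0) → W = -4
  (51/13, 12/13) → W = -174/13
  (3, 0) → W = -6
  (293/87, 63/29) → W = -1720/87

The maximum is at (2, 0). Substituting into each constraint, equality holds for C1 and C6; the remaining constraints have slack.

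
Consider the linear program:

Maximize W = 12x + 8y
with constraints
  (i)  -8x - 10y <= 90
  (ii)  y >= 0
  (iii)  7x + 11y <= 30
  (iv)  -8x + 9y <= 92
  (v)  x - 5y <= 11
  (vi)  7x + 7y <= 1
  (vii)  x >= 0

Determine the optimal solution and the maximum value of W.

x = 1/7, y = 0, maximum W = 12/7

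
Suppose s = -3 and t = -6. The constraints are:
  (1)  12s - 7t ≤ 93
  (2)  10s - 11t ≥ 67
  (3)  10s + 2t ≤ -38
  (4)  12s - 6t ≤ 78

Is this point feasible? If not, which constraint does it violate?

Constraint (2): 10s - 11t = 36, which is not ≥ 67. All other constraints are satisfied.

not feasible — violates (2)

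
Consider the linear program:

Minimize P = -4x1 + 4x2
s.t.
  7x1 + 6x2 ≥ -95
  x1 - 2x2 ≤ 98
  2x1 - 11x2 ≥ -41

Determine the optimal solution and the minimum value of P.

Corner points and P = -4x1 + 4x2:
  (199/10, -781/20) → P = -1179/5
  (-1291/89, 97/89) → P = 5552/89
  (1160/7, 237/7) → P = -3692/7

The binding constraints are x1 - 2x2 = 98 and 2x1 - 11x2 = -41.
Solving simultaneously gives x1 = 1160/7, x2 = 237/7.

x1 = 1160/7, x2 = 237/7, minimum P = -3692/7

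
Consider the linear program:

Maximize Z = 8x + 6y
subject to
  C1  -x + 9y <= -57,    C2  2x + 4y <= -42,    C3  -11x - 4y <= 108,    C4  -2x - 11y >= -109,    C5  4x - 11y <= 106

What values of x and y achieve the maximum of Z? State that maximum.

x = -1, y = -10, maximum Z = -68

Corner points and Z = 8x + 6y:
  (-75/11, -78/11) → Z = -1068/11
  (-744/103, -735/103) → Z = -10362/103
  (-1, -10) → Z = -68
  (-764/137, -1598/137) → Z = -15700/137

The binding constraints are 2x + 4y = -42 and 4x - 11y = 106.
Solving simultaneously gives x = -1, y = -10.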